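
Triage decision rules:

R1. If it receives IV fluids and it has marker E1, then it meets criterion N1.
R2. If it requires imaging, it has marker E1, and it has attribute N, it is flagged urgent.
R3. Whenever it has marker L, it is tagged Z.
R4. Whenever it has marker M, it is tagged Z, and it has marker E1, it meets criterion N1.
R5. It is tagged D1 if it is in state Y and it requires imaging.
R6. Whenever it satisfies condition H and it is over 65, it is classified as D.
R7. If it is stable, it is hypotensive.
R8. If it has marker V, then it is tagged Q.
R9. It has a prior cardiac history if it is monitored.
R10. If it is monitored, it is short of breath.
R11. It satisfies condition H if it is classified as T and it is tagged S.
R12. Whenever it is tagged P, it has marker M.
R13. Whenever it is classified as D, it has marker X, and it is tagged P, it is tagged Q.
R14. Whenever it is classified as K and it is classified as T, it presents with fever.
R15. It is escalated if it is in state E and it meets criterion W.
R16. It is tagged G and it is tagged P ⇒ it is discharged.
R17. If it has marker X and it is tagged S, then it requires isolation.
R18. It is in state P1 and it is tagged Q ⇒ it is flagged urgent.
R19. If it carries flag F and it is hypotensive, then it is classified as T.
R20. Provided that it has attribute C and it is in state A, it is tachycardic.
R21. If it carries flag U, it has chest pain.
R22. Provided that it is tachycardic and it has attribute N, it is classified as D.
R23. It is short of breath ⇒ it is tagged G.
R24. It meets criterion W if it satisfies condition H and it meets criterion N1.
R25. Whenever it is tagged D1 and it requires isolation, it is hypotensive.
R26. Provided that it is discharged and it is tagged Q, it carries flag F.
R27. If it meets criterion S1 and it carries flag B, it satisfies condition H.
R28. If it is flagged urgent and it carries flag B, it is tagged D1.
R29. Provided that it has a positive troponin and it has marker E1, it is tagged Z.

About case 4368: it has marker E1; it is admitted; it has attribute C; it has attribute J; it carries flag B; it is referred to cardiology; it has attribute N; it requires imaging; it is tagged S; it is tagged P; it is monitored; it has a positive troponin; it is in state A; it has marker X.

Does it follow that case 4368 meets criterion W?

By R2 (it requires imaging, it has marker E1, it has attribute N): it is flagged urgent.
By R10 (it is monitored): it is short of breath.
By R12 (it is tagged P): it has marker M.
By R17 (it has marker X, it is tagged S): it requires isolation.
By R20 (it has attribute C, it is in state A): it is tachycardic.
By R22 (it is tachycardic, it has attribute N): it is classified as D.
By R23 (it is short of breath): it is tagged G.
By R28 (it is flagged urgent, it carries flag B): it is tagged D1.
By R29 (it has a positive troponin, it has marker E1): it is tagged Z.
By R4 (it has marker M, it is tagged Z, it has marker E1): it meets criterion N1.
By R13 (it is classified as D, it has marker X, it is tagged P): it is tagged Q.
By R16 (it is tagged G, it is tagged P): it is discharged.
By R25 (it is tagged D1, it requires isolation): it is hypotensive.
By R26 (it is discharged, it is tagged Q): it carries flag F.
By R19 (it carries flag F, it is hypotensive): it is classified as T.
By R11 (it is classified as T, it is tagged S): it satisfies condition H.
By R24 (it satisfies condition H, it meets criterion N1): it meets criterion W.

Yes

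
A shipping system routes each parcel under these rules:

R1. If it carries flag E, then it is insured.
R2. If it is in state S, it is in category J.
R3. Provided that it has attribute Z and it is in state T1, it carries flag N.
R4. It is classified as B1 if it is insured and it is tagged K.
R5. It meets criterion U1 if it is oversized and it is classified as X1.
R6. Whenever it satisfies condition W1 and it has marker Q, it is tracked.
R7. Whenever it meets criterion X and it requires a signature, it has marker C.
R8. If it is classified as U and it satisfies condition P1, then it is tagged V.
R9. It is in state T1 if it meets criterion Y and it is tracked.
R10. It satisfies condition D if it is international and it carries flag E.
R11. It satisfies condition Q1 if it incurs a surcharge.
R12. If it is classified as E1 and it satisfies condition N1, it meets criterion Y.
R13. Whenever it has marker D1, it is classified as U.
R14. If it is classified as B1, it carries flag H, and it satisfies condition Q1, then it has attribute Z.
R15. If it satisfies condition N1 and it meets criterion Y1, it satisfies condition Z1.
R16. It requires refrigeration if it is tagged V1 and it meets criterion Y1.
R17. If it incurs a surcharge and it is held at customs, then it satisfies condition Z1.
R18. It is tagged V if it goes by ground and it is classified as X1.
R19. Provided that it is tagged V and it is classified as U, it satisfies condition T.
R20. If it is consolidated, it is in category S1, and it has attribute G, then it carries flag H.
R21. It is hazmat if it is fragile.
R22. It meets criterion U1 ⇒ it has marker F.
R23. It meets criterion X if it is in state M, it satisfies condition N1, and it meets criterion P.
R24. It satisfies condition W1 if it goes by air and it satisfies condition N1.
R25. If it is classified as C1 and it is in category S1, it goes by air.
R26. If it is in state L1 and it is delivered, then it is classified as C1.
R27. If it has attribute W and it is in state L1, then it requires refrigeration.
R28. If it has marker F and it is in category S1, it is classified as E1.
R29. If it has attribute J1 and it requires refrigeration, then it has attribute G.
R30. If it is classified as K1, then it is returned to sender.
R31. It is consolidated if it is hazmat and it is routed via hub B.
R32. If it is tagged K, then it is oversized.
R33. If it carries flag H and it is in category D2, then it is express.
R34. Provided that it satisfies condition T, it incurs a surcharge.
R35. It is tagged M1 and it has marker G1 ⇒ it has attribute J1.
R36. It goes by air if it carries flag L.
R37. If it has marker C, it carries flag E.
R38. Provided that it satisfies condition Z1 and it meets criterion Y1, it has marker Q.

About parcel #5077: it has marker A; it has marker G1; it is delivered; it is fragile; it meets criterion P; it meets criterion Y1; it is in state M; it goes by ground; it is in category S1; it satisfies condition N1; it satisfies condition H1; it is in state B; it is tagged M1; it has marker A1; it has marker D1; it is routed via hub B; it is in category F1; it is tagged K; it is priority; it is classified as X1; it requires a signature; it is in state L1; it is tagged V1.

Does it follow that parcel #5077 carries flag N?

By R13 (it has marker D1): it is classified as U.
By R15 (it satisfies condition N1, it meets criterion Y1): it satisfies condition Z1.
By R16 (it is tagged V1, it meets criterion Y1): it requires refrigeration.
By R18 (it goes by ground, it is classified as X1): it is tagged V.
By R19 (it is tagged V, it is classified as U): it satisfies condition T.
By R21 (it is fragile): it is hazmat.
By R23 (it is in state M, it satisfies condition N1, it meets criterion P): it meets criterion X.
By R26 (it is in state L1, it is delivered): it is classified as C1.
By R31 (it is hazmat, it is routed via hub B): it is consolidated.
By R32 (it is tagged K): it is oversized.
By R34 (it satisfies condition T): it incurs a surcharge.
By R35 (it is tagged M1, it has marker G1): it has attribute J1.
By R38 (it satisfies condition Z1, it meets criterion Y1): it has marker Q.
By R5 (it is oversized, it is classified as X1): it meets criterion U1.
By R7 (it meets criterion X, it requires a signature): it has marker C.
By R11 (it incurs a surcharge): it satisfies condition Q1.
By R22 (it meets criterion U1): it has marker F.
By R25 (it is classified as C1, it is in category S1): it goes by air.
By R28 (it has marker F, it is in category S1): it is classified as E1.
By R29 (it has attribute J1, it requires refrigeration): it has attribute G.
By R37 (it has marker C): it carries flag E.
By R1 (it carries flag E): it is insured.
By R4 (it is insured, it is tagged K): it is classified as B1.
By R12 (it is classified as E1, it satisfies condition N1): it meets criterion Y.
By R20 (it is consolidated, it is in category S1, it has attribute G): it carries flag H.
By R24 (it goes by air, it satisfies condition N1): it satisfies condition W1.
By R6 (it satisfies condition W1, it has marker Q): it is tracked.
By R9 (it meets criterion Y, it is tracked): it is in state T1.
By R14 (it is classified as B1, it carries flag H, it satisfies condition Q1): it has attribute Z.
By R3 (it has attribute Z, it is in state T1): it carries flag N.

Yes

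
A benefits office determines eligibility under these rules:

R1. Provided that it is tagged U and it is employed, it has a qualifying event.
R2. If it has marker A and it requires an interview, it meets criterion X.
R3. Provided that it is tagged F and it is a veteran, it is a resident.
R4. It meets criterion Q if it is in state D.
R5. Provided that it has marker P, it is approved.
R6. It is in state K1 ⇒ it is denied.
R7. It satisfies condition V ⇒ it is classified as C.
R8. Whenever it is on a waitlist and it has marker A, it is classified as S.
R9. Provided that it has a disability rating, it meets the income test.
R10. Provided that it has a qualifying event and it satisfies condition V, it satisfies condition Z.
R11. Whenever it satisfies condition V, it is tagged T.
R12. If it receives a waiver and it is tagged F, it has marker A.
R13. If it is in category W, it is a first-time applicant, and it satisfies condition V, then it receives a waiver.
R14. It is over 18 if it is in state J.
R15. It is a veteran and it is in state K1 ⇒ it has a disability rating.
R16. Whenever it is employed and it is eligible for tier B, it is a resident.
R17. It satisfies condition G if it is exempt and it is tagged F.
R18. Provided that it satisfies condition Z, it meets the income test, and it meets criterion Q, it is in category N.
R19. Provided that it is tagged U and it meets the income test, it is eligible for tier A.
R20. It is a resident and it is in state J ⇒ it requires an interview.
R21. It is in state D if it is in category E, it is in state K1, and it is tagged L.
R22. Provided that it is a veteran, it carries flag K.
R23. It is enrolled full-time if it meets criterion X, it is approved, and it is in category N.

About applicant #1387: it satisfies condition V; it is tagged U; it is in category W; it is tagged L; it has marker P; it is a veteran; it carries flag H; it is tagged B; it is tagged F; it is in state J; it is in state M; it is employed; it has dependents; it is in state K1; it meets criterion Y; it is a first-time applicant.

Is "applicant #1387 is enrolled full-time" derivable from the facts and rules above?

No

Forward chaining from the given facts derives: has a qualifying event, is a resident, is approved, is denied, is classified as C, satisfies condition Z, is tagged T, receives a waiver, is over 18, has a disability rating, requires an interview, carries flag K, meets the income test, has marker A, is eligible for tier A, meets criterion X.
The only rule concluding "it is enrolled full-time" is R23, which needs "it is in category N"; that is never established.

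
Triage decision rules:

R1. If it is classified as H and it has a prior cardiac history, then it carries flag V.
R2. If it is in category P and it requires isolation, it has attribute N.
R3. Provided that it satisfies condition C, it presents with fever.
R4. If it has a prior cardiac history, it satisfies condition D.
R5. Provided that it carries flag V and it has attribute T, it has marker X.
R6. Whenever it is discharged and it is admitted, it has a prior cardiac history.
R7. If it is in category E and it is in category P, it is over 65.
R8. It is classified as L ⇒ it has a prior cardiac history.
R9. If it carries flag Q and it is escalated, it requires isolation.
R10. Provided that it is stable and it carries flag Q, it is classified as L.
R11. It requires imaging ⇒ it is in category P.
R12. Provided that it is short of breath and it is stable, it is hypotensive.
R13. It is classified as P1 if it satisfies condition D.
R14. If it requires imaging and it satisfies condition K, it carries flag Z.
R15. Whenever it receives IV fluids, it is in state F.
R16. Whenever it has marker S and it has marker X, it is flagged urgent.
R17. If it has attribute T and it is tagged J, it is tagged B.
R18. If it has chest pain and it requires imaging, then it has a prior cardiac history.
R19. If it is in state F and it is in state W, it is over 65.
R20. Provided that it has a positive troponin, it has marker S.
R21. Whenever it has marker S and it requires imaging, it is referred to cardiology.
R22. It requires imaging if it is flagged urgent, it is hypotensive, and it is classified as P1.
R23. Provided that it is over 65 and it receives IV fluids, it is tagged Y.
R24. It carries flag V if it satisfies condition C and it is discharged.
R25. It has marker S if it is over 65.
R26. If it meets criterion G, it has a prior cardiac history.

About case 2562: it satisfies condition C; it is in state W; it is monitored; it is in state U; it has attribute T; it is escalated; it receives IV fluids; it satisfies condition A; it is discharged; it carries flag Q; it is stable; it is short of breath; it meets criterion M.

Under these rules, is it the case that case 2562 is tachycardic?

Forward chaining from the given facts derives: presents with fever, requires isolation, is classified as L, is hypotensive, is in state F, is over 65, is tagged Y, carries flag V, has marker S, has marker X, has a prior cardiac history, is flagged urgent, satisfies condition D, is classified as P1, requires imaging, is in category P, is referred to cardiology, has attribute N.
No rule has "it is tachycardic" as its conclusion, and it is not among the given facts.

No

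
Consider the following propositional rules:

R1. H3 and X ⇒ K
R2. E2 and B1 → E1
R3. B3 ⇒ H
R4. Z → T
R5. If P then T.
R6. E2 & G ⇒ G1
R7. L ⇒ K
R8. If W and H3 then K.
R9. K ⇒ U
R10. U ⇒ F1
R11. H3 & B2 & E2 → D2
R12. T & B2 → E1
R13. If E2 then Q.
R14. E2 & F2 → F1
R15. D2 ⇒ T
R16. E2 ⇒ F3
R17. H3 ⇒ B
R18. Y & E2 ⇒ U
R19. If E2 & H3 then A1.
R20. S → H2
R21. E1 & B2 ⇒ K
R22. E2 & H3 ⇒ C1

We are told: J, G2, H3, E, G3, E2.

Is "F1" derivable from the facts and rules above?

Forward chaining from the given facts derives: Q, F3, B, A1, C1.
Rules concluding F1: R10 needs U; R14 needs F2 — none of these are established.

No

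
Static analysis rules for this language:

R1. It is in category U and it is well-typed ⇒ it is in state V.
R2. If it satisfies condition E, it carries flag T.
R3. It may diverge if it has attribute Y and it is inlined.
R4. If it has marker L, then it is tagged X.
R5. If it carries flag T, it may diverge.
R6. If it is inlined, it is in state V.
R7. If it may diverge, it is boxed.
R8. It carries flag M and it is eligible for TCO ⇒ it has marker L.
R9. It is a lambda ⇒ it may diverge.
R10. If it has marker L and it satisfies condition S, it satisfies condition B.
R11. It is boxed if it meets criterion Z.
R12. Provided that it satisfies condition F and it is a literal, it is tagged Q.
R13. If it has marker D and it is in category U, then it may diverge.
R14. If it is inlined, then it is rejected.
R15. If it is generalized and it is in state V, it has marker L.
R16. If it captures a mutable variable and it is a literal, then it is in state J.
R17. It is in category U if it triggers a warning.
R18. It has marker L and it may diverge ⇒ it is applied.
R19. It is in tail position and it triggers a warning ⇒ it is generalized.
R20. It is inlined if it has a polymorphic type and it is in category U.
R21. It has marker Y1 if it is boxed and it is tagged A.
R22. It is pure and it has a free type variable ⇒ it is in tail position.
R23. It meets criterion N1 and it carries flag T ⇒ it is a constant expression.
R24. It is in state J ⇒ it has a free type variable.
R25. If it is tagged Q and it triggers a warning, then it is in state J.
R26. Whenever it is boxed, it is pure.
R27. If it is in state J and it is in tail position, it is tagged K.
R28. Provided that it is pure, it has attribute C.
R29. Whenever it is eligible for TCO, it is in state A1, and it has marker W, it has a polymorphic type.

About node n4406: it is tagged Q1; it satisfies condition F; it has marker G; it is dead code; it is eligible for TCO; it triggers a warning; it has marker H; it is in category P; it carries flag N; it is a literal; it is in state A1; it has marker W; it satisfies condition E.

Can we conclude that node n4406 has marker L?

Yes

By R2 (it satisfies condition E): it carries flag T.
By R5 (it carries flag T): it may diverge.
By R7 (it may diverge): it is boxed.
By R12 (it satisfies condition F, it is a literal): it is tagged Q.
By R17 (it triggers a warning): it is in category U.
By R25 (it is tagged Q, it triggers a warning): it is in state J.
By R26 (it is boxed): it is pure.
By R29 (it is eligible for TCO, it is in state A1, it has marker W): it has a polymorphic type.
By R20 (it has a polymorphic type, it is in category U): it is inlined.
By R24 (it is in state J): it has a free type variable.
By R6 (it is inlined): it is in state V.
By R22 (it is pure, it has a free type variable): it is in tail position.
By R19 (it is in tail position, it triggers a warning): it is generalized.
By R15 (it is generalized, it is in state V): it has marker L.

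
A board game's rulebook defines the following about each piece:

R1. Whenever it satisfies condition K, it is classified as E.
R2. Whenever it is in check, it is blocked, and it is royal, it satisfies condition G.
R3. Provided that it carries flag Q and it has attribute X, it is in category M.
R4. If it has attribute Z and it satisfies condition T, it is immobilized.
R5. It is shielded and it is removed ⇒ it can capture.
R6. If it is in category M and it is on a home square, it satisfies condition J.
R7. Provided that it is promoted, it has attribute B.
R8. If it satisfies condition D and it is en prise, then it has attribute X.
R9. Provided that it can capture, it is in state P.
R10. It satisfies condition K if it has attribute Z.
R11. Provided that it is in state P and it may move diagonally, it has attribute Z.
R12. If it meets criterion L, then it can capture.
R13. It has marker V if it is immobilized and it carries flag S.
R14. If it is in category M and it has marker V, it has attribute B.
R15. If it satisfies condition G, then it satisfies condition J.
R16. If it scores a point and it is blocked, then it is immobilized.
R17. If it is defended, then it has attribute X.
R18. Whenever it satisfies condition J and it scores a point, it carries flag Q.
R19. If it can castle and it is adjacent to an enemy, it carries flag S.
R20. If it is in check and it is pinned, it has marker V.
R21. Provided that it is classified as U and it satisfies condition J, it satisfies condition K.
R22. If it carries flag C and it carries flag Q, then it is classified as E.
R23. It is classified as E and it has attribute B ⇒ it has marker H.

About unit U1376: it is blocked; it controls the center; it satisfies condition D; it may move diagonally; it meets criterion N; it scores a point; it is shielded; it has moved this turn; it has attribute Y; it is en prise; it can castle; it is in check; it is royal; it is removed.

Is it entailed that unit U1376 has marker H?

No

Forward chaining from the given facts derives: satisfies condition G, can capture, has attribute X, is in state P, has attribute Z, satisfies condition J, is immobilized, carries flag Q, is in category M, satisfies condition K, is classified as E.
The only rule concluding "it has marker H" is R23, which needs "it has attribute B"; that is never established.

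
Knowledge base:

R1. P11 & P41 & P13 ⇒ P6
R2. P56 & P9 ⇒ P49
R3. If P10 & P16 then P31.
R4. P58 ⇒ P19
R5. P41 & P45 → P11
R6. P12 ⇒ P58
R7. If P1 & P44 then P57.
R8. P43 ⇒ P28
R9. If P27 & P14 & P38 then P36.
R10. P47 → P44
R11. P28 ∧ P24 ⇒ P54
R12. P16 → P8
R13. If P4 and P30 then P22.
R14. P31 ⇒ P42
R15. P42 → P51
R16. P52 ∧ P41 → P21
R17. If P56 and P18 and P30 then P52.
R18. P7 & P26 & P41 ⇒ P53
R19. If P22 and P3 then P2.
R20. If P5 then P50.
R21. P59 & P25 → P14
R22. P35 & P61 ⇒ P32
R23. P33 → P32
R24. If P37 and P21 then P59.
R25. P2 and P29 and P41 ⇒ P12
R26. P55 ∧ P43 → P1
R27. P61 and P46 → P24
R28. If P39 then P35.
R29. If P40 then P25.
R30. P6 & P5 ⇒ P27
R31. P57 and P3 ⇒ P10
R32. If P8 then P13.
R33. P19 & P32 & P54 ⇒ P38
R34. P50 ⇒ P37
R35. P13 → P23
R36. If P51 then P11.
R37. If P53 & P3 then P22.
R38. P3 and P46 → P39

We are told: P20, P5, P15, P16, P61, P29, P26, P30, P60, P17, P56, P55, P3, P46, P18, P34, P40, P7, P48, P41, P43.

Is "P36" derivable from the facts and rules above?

No

Forward chaining from the given facts derives: P28, P8, P52, P53, P50, P1, P24, P25, P13, P37, P23, P22, P39, P54, P21, P2, P59, P12, P35, P58, P14, P32, P19, P38.
The only rule concluding P36 is R9, which needs P27; that is never established.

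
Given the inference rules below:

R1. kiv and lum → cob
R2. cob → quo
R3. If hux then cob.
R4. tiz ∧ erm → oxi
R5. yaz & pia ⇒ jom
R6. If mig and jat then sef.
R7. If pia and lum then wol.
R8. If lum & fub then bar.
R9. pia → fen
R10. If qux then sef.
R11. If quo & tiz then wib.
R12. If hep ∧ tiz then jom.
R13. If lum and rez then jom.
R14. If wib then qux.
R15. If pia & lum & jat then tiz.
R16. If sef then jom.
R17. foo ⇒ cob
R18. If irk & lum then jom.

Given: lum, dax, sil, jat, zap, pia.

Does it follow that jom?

No

Forward chaining from the given facts derives: wol, fen, tiz.
Rules concluding jom: R5 needs yaz; R12 needs hep; R13 needs rez; R16 needs sef; R18 needs irk — none of these are established.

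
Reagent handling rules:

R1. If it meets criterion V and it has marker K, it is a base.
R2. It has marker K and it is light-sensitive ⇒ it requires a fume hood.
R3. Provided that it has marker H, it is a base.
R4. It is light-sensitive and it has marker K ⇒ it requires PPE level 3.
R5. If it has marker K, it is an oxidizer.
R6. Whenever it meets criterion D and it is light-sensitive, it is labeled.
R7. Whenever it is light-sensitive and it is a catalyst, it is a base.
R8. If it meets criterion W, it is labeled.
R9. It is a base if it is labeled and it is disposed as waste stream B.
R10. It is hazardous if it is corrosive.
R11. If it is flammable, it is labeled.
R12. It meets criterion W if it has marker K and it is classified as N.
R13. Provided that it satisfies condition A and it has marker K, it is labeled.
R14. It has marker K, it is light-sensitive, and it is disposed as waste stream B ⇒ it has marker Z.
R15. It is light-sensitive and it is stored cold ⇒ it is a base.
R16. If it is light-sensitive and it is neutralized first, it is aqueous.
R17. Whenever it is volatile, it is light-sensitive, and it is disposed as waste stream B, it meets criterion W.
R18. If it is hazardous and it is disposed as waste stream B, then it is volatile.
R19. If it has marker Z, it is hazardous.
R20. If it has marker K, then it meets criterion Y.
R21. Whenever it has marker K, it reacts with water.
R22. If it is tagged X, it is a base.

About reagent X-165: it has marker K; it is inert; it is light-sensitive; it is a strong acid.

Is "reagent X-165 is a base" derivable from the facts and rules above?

No

Forward chaining from the given facts derives: requires a fume hood, requires PPE level 3, is an oxidizer, meets criterion Y, reacts with water.
Rules concluding "it is a base": R1 needs "it meets criterion V"; R3 needs "it has marker H"; R7 needs "it is a catalyst"; R9 needs "it is labeled"; R15 needs "it is stored cold"; R22 needs "it is tagged X" — none of these are established.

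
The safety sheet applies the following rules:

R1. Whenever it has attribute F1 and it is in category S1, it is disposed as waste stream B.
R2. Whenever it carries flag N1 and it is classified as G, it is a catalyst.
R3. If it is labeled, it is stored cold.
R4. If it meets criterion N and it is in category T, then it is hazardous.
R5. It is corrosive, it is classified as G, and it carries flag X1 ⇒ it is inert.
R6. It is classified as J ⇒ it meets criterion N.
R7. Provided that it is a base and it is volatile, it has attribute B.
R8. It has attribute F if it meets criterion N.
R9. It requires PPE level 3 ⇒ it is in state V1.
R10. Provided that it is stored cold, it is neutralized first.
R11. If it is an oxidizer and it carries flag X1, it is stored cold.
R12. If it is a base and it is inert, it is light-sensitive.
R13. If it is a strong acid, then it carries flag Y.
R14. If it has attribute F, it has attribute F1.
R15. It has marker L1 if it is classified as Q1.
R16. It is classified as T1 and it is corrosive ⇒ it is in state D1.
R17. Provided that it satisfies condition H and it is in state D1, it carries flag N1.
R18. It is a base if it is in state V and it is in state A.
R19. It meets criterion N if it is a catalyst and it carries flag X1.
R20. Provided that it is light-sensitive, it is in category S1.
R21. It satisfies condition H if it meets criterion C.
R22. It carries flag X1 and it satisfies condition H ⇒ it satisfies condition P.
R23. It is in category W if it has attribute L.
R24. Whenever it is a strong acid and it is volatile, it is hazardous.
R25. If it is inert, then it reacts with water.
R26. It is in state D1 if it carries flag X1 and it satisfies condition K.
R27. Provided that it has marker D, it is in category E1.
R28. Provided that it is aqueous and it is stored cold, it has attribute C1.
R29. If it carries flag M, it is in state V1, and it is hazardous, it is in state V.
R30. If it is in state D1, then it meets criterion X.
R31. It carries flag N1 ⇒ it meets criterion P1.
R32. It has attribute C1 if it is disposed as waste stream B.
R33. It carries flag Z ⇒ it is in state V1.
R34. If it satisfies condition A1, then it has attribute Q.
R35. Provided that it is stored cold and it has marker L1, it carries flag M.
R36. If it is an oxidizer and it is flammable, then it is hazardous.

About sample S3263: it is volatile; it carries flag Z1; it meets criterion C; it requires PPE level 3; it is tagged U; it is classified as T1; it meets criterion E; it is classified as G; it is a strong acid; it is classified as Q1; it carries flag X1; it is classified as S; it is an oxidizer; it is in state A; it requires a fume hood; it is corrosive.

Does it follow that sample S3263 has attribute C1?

Yes

By R5 (it is corrosive, it is classified as G, it carries flag X1): it is inert.
By R9 (it requires PPE level 3): it is in state V1.
By R11 (it is an oxidizer, it carries flag X1): it is stored cold.
By R15 (it is classified as Q1): it has marker L1.
By R16 (it is classified as T1, it is corrosive): it is in state D1.
By R21 (it meets criterion C): it satisfies condition H.
By R24 (it is a strong acid, it is volatile): it is hazardous.
By R35 (it is stored cold, it has marker L1): it carries flag M.
By R17 (it satisfies condition H, it is in state D1): it carries flag N1.
By R29 (it carries flag M, it is in state V1, it is hazardous): it is in state V.
By R2 (it carries flag N1, it is classified as G): it is a catalyst.
By R18 (it is in state V, it is in state A): it is a base.
By R19 (it is a catalyst, it carries flag X1): it meets criterion N.
By R8 (it meets criterion N): it has attribute F.
By R12 (it is a base, it is inert): it is light-sensitive.
By R14 (it has attribute F): it has attribute F1.
By R20 (it is light-sensitive): it is in category S1.
By R1 (it has attribute F1, it is in category S1): it is disposed as waste stream B.
By R32 (it is disposed as waste stream B): it has attribute C1.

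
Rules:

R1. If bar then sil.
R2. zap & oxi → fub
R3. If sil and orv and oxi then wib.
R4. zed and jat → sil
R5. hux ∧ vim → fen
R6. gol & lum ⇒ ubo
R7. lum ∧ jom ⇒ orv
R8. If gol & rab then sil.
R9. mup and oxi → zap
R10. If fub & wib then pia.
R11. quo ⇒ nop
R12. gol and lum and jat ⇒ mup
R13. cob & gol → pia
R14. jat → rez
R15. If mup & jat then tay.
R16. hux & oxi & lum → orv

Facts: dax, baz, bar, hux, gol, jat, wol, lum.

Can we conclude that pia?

Forward chaining from the given facts derives: sil, ubo, mup, rez, tay.
Rules concluding pia: R10 needs fub; R13 needs cob — none of these are established.

No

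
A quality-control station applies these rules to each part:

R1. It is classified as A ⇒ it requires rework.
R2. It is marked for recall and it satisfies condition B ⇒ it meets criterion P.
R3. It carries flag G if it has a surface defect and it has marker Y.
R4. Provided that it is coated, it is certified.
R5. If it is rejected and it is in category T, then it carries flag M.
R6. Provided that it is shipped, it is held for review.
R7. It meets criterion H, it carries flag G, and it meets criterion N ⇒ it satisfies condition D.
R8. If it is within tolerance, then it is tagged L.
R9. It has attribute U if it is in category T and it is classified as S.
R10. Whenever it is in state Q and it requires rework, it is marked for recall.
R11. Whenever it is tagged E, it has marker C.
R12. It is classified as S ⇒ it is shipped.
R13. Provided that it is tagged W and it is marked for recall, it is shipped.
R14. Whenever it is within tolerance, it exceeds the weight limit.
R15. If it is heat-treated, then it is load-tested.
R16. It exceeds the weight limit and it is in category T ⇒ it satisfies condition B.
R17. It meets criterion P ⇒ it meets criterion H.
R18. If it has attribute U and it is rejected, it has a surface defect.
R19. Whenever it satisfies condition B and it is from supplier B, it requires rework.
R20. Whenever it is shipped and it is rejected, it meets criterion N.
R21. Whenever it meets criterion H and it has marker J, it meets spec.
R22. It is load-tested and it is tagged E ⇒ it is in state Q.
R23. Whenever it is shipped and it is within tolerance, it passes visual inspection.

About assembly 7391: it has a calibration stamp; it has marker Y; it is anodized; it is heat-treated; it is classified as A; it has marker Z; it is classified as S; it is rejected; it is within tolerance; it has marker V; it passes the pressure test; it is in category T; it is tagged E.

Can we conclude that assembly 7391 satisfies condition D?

Yes

By R1 (it is classified as A): it requires rework.
By R9 (it is in category T, it is classified as S): it has attribute U.
By R12 (it is classified as S): it is shipped.
By R14 (it is within tolerance): it exceeds the weight limit.
By R15 (it is heat-treated): it is load-tested.
By R16 (it exceeds the weight limit, it is in category T): it satisfies condition B.
By R18 (it has attribute U, it is rejected): it has a surface defect.
By R20 (it is shipped, it is rejected): it meets criterion N.
By R22 (it is load-tested, it is tagged E): it is in state Q.
By R3 (it has a surface defect, it has marker Y): it carries flag G.
By R10 (it is in state Q, it requires rework): it is marked for recall.
By R2 (it is marked for recall, it satisfies condition B): it meets criterion P.
By R17 (it meets criterion P): it meets criterion H.
By R7 (it meets criterion H, it carries flag G, it meets criterion N): it satisfies condition D.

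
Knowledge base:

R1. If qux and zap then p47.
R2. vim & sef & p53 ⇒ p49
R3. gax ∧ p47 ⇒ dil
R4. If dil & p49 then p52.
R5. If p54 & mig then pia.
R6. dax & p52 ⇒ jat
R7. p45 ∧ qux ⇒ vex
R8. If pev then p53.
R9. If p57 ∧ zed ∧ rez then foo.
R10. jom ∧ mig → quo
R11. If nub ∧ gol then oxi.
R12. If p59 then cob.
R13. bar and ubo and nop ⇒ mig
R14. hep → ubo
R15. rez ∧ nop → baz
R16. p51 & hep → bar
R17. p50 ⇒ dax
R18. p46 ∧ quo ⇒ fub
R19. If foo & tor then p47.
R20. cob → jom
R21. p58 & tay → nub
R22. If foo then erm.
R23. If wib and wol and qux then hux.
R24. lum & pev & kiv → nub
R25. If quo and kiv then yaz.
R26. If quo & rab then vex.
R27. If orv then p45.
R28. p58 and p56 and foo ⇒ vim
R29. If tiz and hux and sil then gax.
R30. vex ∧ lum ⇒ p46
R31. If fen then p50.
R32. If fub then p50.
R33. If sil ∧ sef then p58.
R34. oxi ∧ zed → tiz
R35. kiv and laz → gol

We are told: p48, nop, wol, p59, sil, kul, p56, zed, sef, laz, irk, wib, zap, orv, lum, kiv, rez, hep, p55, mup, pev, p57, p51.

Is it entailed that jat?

Forward chaining from the given facts derives: p53, foo, cob, ubo, baz, bar, jom, erm, nub, p45, p58, gol, oxi, mig, vim, tiz, p49, quo, yaz.
The only rule concluding jat is R6, which needs dax; that is never established.

No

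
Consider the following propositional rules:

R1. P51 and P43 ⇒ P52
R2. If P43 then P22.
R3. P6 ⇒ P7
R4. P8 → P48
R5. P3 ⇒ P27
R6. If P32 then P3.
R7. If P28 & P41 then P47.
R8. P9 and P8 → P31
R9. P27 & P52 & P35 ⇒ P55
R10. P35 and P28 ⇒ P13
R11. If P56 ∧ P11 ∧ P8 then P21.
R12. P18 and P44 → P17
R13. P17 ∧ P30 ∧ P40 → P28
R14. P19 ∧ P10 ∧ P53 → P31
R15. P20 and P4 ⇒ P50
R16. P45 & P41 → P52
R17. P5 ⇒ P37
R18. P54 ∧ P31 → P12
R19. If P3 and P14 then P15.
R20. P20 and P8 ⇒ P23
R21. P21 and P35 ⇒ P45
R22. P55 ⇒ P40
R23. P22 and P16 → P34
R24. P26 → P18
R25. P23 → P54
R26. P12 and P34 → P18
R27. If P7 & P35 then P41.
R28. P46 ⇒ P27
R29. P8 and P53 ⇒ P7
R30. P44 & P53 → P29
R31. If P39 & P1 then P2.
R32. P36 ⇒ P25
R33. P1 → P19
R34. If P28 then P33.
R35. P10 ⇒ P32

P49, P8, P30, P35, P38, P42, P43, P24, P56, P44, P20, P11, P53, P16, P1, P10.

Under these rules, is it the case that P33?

P22  (by R2: P43)
P21  (by R11: P56, P11, P8)
P23  (by R20: P20, P8)
P45  (by R21: P21, P35)
P34  (by R23: P22, P16)
P54  (by R25: P23)
P7  (by R29: P8, P53)
P19  (by R33: P1)
P32  (by R35: P10)
P3  (by R6: P32)
P31  (by R14: P19, P10, P53)
P12  (by R18: P54, P31)
P18  (by R26: P12, P34)
P41  (by R27: P7, P35)
P27  (by R5: P3)
P17  (by R12: P18, P44)
P52  (by R16: P45, P41)
P55  (by R9: P27, P52, P35)
P40  (by R22: P55)
P28  (by R13: P17, P30, P40)
P33  (by R34: P28)

Yes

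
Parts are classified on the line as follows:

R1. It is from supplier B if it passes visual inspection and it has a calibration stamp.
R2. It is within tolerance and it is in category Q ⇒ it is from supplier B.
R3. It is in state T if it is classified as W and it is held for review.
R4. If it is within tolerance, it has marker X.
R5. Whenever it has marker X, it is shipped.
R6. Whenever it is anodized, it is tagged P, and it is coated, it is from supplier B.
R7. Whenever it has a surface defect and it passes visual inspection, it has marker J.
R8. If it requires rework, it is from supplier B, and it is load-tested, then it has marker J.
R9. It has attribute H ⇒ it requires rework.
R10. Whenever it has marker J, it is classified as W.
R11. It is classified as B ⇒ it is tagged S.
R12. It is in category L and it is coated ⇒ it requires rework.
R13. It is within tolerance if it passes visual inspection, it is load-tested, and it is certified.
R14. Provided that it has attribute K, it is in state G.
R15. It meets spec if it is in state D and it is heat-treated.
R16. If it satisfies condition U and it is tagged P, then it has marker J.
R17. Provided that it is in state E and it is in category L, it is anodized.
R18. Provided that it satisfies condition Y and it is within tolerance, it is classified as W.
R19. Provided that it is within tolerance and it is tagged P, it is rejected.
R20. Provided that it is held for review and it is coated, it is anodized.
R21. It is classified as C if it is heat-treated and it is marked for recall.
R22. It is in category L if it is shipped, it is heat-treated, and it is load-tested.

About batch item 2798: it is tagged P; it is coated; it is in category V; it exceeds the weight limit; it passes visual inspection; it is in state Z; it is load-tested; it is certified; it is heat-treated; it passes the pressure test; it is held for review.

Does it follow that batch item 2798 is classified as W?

By R13 (it passes visual inspection, it is load-tested, it is certified): it is within tolerance.
By R20 (it is held for review, it is coated): it is anodized.
By R4 (it is within tolerance): it has marker X.
By R5 (it has marker X): it is shipped.
By R6 (it is anodized, it is tagged P, it is coated): it is from supplier B.
By R22 (it is shipped, it is heat-treated, it is load-tested): it is in category L.
By R12 (it is in category L, it is coated): it requires rework.
By R8 (it requires rework, it is from supplier B, it is load-tested): it has marker J.
By R10 (it has marker J): it is classified as W.

Yes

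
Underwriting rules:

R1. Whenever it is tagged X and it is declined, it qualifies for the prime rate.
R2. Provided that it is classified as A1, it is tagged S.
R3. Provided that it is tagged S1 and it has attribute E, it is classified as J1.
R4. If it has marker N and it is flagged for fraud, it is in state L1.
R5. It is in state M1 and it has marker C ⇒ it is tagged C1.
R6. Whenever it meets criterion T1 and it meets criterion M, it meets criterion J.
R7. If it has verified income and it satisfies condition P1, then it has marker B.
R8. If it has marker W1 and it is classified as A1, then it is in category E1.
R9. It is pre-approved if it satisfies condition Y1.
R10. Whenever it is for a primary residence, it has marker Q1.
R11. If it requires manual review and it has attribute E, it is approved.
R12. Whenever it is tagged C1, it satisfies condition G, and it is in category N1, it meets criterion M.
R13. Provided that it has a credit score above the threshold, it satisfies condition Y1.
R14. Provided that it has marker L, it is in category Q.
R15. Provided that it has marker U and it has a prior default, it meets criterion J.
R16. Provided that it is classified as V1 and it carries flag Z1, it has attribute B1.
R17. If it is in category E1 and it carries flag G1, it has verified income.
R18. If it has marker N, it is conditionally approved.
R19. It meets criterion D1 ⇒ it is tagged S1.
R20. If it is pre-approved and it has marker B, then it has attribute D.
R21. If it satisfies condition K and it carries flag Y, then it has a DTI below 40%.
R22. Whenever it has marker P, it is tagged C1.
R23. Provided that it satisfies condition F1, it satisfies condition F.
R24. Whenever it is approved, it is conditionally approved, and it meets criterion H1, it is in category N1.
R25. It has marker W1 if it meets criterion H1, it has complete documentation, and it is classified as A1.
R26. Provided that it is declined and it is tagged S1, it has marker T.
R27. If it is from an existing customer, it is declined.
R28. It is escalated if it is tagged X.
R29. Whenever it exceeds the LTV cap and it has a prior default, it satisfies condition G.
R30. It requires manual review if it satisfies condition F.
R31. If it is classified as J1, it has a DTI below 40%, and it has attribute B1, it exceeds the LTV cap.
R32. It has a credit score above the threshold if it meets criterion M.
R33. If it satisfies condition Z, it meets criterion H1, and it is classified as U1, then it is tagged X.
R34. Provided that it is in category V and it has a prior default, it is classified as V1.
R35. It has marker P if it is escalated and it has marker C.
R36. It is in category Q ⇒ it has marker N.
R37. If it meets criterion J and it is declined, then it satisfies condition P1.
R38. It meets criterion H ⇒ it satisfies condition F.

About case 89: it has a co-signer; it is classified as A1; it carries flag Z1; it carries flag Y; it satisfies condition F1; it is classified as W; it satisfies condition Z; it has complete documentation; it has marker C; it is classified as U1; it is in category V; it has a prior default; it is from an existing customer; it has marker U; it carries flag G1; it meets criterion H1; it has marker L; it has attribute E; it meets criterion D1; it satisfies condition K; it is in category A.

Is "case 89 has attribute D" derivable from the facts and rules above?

By R14 (it has marker L): it is in category Q.
By R15 (it has marker U, it has a prior default): it meets criterion J.
By R19 (it meets criterion D1): it is tagged S1.
By R21 (it satisfies condition K, it carries flag Y): it has a DTI below 40%.
By R23 (it satisfies condition F1): it satisfies condition F.
By R25 (it meets criterion H1, it has complete documentation, it is classified as A1): it has marker W1.
By R27 (it is from an existing customer): it is declined.
By R30 (it satisfies condition F): it requires manual review.
By R33 (it satisfies condition Z, it meets criterion H1, it is classified as U1): it is tagged X.
By R34 (it is in category V, it has a prior default): it is classified as V1.
By R36 (it is in category Q): it has marker N.
By R37 (it meets criterion J, it is declined): it satisfies condition P1.
By R3 (it is tagged S1, it has attribute E): it is classified as J1.
By R8 (it has marker W1, it is classified as A1): it is in category E1.
By R11 (it requires manual review, it has attribute E): it is approved.
By R16 (it is classified as V1, it carries flag Z1): it has attribute B1.
By R17 (it is in category E1, it carries flag G1): it has verified income.
By R18 (it has marker N): it is conditionally approved.
By R24 (it is approved, it is conditionally approved, it meets criterion H1): it is in category N1.
By R28 (it is tagged X): it is escalated.
By R31 (it is classified as J1, it has a DTI below 40%, it has attribute B1): it exceeds the LTV cap.
By R35 (it is escalated, it has marker C): it has marker P.
By R7 (it has verified income, it satisfies condition P1): it has marker B.
By R22 (it has marker P): it is tagged C1.
By R29 (it exceeds the LTV cap, it has a prior default): it satisfies condition G.
By R12 (it is tagged C1, it satisfies condition G, it is in category N1): it meets criterion M.
By R32 (it meets criterion M): it has a credit score above the threshold.
By R13 (it has a credit score above the threshold): it satisfies condition Y1.
By R9 (it satisfies condition Y1): it is pre-approved.
By R20 (it is pre-approved, it has marker B): it has attribute D.

Yes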